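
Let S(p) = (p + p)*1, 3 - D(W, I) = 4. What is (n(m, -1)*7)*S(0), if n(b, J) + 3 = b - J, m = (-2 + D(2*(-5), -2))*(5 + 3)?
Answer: 0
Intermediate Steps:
D(W, I) = -1 (D(W, I) = 3 - 1*4 = 3 - 4 = -1)
m = -24 (m = (-2 - 1)*(5 + 3) = -3*8 = -24)
n(b, J) = -3 + b - J (n(b, J) = -3 + (b - J) = -3 + b - J)
S(p) = 2*p (S(p) = (2*p)*1 = 2*p)
(n(m, -1)*7)*S(0) = ((-3 - 24 - 1*(-1))*7)*(2*0) = ((-3 - 24 + 1)*7)*0 = -26*7*0 = -182*0 = 0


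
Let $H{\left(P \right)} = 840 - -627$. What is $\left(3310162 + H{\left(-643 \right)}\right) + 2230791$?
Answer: $5542420$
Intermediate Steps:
$H{\left(P \right)} = 1467$ ($H{\left(P \right)} = 840 + 627 = 1467$)
$\left(3310162 + H{\left(-643 \right)}\right) + 2230791 = \left(3310162 + 1467\right) + 2230791 = 3311629 + 2230791 = 5542420$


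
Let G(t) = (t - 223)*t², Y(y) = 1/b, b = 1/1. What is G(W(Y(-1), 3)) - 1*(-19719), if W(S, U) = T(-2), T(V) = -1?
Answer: 19495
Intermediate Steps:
b = 1
Y(y) = 1 (Y(y) = 1/1 = 1)
W(S, U) = -1
G(t) = t²*(-223 + t) (G(t) = (-223 + t)*t² = t²*(-223 + t))
G(W(Y(-1), 3)) - 1*(-19719) = (-1)²*(-223 - 1) - 1*(-19719) = 1*(-224) + 19719 = -224 + 19719 = 19495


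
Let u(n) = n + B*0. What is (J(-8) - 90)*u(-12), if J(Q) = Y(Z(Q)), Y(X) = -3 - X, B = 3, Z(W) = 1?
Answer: 1128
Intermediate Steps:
J(Q) = -4 (J(Q) = -3 - 1*1 = -3 - 1 = -4)
u(n) = n (u(n) = n + 3*0 = n + 0 = n)
(J(-8) - 90)*u(-12) = (-4 - 90)*(-12) = -94*(-12) = 1128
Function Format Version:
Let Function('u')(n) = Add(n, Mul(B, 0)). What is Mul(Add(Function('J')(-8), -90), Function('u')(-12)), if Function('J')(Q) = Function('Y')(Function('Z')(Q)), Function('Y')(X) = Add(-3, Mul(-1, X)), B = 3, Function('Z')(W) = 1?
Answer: 1128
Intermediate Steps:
Function('J')(Q) = -4 (Function('J')(Q) = Add(-3, Mul(-1, 1)) = Add(-3, -1) = -4)
Function('u')(n) = n (Function('u')(n) = Add(n, Mul(3, 0)) = Add(n, 0) = n)
Mul(Add(Function('J')(-8), -90), Function('u')(-12)) = Mul(Add(-4, -90), -12) = Mul(-94, -12) = 1128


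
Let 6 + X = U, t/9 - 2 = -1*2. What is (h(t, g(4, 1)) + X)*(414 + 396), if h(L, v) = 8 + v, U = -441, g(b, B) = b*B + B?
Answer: -351540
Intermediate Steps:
t = 0 (t = 18 + 9*(-1*2) = 18 + 9*(-2) = 18 - 18 = 0)
g(b, B) = B + B*b (g(b, B) = B*b + B = B + B*b)
X = -447 (X = -6 - 441 = -447)
(h(t, g(4, 1)) + X)*(414 + 396) = ((8 + 1*(1 + 4)) - 447)*(414 + 396) = ((8 + 1*5) - 447)*810 = ((8 + 5) - 447)*810 = (13 - 447)*810 = -434*810 = -351540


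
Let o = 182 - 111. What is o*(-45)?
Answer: -3195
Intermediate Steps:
o = 71
o*(-45) = 71*(-45) = -3195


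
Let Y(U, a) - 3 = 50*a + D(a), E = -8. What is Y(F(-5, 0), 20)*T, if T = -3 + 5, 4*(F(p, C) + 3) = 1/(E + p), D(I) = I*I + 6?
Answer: 2818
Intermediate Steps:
D(I) = 6 + I**2 (D(I) = I**2 + 6 = 6 + I**2)
F(p, C) = -3 + 1/(4*(-8 + p))
Y(U, a) = 9 + a**2 + 50*a (Y(U, a) = 3 + (50*a + (6 + a**2)) = 3 + (6 + a**2 + 50*a) = 9 + a**2 + 50*a)
T = 2
Y(F(-5, 0), 20)*T = (9 + 20**2 + 50*20)*2 = (9 + 400 + 1000)*2 = 1409*2 = 2818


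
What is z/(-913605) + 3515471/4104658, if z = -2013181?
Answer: 11475171380053/3750036072090 ≈ 3.0600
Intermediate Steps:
z/(-913605) + 3515471/4104658 = -2013181/(-913605) + 3515471/4104658 = -2013181*(-1/913605) + 3515471*(1/4104658) = 2013181/913605 + 3515471/4104658 = 11475171380053/3750036072090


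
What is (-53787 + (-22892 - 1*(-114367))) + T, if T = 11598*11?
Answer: 165266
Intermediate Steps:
T = 127578
(-53787 + (-22892 - 1*(-114367))) + T = (-53787 + (-22892 - 1*(-114367))) + 127578 = (-53787 + (-22892 + 114367)) + 127578 = (-53787 + 91475) + 127578 = 37688 + 127578 = 165266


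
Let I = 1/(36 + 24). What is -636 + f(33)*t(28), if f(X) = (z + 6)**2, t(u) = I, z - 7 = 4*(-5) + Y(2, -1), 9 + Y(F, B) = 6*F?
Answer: -9536/15 ≈ -635.73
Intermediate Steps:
Y(F, B) = -9 + 6*F
z = -10 (z = 7 + (4*(-5) + (-9 + 6*2)) = 7 + (-20 + (-9 + 12)) = 7 + (-20 + 3) = 7 - 17 = -10)
I = 1/60 ≈ 0.016667
t(u) = 1/60
f(X) = 16 (f(X) = (-10 + 6)**2 = (-4)**2 = 16)
-636 + f(33)*t(28) = -636 + 16*(1/60) = -636 + 4/15 = -9536/15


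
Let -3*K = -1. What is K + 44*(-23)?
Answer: -3035/3 ≈ -1011.7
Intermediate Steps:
K = ⅓ (K = -⅓*(-1) = ⅓ ≈ 0.33333)
K + 44*(-23) = ⅓ + 44*(-23) = ⅓ - 1012 = -3035/3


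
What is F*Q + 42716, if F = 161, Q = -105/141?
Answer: 2002017/47 ≈ 42596.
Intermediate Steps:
Q = -35/47 (Q = -105*1/141 = -35/47 ≈ -0.74468)
F*Q + 42716 = 161*(-35/47) + 42716 = -5635/47 + 42716 = 2002017/47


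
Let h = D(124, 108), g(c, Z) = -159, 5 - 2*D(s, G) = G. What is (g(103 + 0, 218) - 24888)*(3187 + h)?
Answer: -157069737/2 ≈ -7.8535e+7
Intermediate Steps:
D(s, G) = 5/2 - G/2
h = -103/2 (h = 5/2 - ½*108 = 5/2 - 54 = -103/2 ≈ -51.500)
(g(103 + 0, 218) - 24888)*(3187 + h) = (-159 - 24888)*(3187 - 103/2) = -25047*6271/2 = -157069737/2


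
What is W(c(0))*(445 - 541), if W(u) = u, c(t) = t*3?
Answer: 0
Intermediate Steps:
c(t) = 3*t
W(c(0))*(445 - 541) = (3*0)*(445 - 541) = 0*(-96) = 0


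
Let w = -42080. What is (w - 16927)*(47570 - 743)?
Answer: -2763120789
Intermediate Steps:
(w - 16927)*(47570 - 743) = (-42080 - 16927)*(47570 - 743) = -59007*46827 = -2763120789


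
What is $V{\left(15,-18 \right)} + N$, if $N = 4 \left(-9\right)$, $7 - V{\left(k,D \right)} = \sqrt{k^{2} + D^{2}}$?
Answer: $-29 - 3 \sqrt{61} \approx -52.431$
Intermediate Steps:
$V{\left(k,D \right)} = 7 - \sqrt{D^{2} + k^{2}}$ ($V{\left(k,D \right)} = 7 - \sqrt{k^{2} + D^{2}} = 7 - \sqrt{D^{2} + k^{2}}$)
$N = -36$
$V{\left(15,-18 \right)} + N = \left(7 - \sqrt{\left(-18\right)^{2} + 15^{2}}\right) - 36 = \left(7 - \sqrt{324 + 225}\right) - 36 = \left(7 - \sqrt{549}\right) - 36 = \left(7 - 3 \sqrt{61}\right) - 36 = -29 - 3 \sqrt{61}$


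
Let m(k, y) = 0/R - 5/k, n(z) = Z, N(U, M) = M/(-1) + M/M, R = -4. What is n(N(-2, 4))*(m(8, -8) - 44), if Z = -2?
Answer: 357/4 ≈ 89.250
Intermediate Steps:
N(U, M) = 1 - M (N(U, M) = M*(-1) + 1 = -M + 1 = 1 - M)
n(z) = -2
m(k, y) = -5/k (m(k, y) = 0/(-4) - 5/k = 0*(-1/4) - 5/k = 0 - 5/k = -5/k)
n(N(-2, 4))*(m(8, -8) - 44) = -2*(-5/8 - 44) = -2*(-357/8) = 357/4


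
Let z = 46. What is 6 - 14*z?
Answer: -638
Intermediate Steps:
6 - 14*z = 6 - 14*46 = 6 - 644 = -638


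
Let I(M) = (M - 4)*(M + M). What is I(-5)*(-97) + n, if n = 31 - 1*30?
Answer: -8729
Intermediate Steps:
I(M) = 2*M*(-4 + M) (I(M) = (-4 + M)*(2*M) = 2*M*(-4 + M))
n = 1 (n = 31 - 30 = 1)
I(-5)*(-97) + n = (2*(-5)*(-4 - 5))*(-97) + 1 = (2*(-5)*(-9))*(-97) + 1 = 90*(-97) + 1 = -8730 + 1 = -8729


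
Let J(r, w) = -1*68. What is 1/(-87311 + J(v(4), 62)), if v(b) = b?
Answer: -1/87379 ≈ -1.1444e-5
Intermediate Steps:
J(r, w) = -68
1/(-87311 + J(v(4), 62)) = 1/(-87311 - 68) = 1/(-87379) = -1/87379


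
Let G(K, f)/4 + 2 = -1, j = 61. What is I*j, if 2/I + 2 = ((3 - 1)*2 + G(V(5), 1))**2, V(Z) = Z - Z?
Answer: 61/31 ≈ 1.9677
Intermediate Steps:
V(Z) = 0
G(K, f) = -12 (G(K, f) = -8 + 4*(-1) = -8 - 4 = -12)
I = 1/31 (I = 2/(-2 + ((3 - 1)*2 - 12)**2) = 2/(-2 + (2*2 - 12)**2) = 2/(-2 + (4 - 12)**2) = 2/(-2 + (-8)**2) = 2/(-2 + 64) = 2/62 = 2*(1/62) = 1/31 ≈ 0.032258)
I*j = (1/31)*61 = 61/31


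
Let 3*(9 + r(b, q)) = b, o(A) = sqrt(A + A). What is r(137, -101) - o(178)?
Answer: 110/3 - 2*sqrt(89) ≈ 17.799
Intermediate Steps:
o(A) = sqrt(2)*sqrt(A) (o(A) = sqrt(2*A) = sqrt(2)*sqrt(A))
r(b, q) = -9 + b/3
r(137, -101) - o(178) = (-9 + (1/3)*137) - sqrt(2)*sqrt(178) = (-9 + 137/3) - 2*sqrt(89) = 110/3 - 2*sqrt(89)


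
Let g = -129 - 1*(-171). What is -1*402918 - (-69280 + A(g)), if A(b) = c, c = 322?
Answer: -333960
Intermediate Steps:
g = 42 (g = -129 + 171 = 42)
A(b) = 322
-1*402918 - (-69280 + A(g)) = -1*402918 - (-69280 + 322) = -402918 - 1*(-68958) = -402918 + 68958 = -333960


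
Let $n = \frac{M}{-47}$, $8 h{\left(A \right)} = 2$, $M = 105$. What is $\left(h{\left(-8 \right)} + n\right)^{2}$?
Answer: $\frac{139129}{35344} \approx 3.9364$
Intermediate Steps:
$h{\left(A \right)} = \frac{1}{4}$ ($h{\left(A \right)} = \frac{1}{8} \cdot 2 = \frac{1}{4}$)
$n = - \frac{105}{47}$ ($n = \frac{105}{-47} = 105 \left(- \frac{1}{47}\right) = - \frac{105}{47} \approx -2.234$)
$\left(h{\left(-8 \right)} + n\right)^{2} = \left(\frac{1}{4} - \frac{105}{47}\right)^{2} = \left(- \frac{373}{188}\right)^{2} = \frac{139129}{35344}$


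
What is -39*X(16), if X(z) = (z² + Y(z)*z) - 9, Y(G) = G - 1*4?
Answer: -17121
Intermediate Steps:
Y(G) = -4 + G (Y(G) = G - 4 = -4 + G)
X(z) = -9 + z² + z*(-4 + z) (X(z) = (z² + (-4 + z)*z) - 9 = (z² + z*(-4 + z)) - 9 = -9 + z² + z*(-4 + z))
-39*X(16) = -39*(-9 + 16² + 16*(-4 + 16)) = -39*(-9 + 256 + 16*12) = -39*(-9 + 256 + 192) = -39*439 = -17121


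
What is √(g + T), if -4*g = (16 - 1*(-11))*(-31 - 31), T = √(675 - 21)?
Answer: √(1674 + 4*√654)/2 ≈ 21.073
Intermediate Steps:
T = √654 ≈ 25.573
g = 837/2 (g = -(16 - 1*(-11))*(-31 - 31)/4 = -(16 + 11)*(-62)/4 = -27*(-62)/4 = -¼*(-1674) = 837/2 ≈ 418.50)
√(g + T) = √(837/2 + √654)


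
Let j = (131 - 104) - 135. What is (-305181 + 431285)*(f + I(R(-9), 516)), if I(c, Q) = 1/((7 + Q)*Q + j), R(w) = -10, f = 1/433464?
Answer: 153957221/203005640 ≈ 0.75839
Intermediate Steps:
f = 1/433464 ≈ 2.3070e-6
j = -108 (j = 27 - 135 = -108)
I(c, Q) = 1/(-108 + Q*(7 + Q)) (I(c, Q) = 1/((7 + Q)*Q - 108) = 1/(Q*(7 + Q) - 108) = 1/(-108 + Q*(7 + Q)))
(-305181 + 431285)*(f + I(R(-9), 516)) = (-305181 + 431285)*(1/433464 + 1/(-108 + 516² + 7*516)) = 126104*(1/433464 + 1/(-108 + 266256 + 3612)) = 126104*(1/433464 + 1/269760) = 126104*(9767/1624045120) = 153957221/203005640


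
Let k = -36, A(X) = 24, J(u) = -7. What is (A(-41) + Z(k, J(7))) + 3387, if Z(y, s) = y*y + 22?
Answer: 4729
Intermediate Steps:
Z(y, s) = 22 + y**2 (Z(y, s) = y**2 + 22 = 22 + y**2)
(A(-41) + Z(k, J(7))) + 3387 = (24 + (22 + (-36)**2)) + 3387 = (24 + (22 + 1296)) + 3387 = (24 + 1318) + 3387 = 1342 + 3387 = 4729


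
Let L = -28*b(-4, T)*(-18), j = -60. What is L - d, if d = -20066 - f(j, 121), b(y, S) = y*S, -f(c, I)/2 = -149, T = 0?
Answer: 20364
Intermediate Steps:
f(c, I) = 298 (f(c, I) = -2*(-149) = 298)
b(y, S) = S*y
d = -20364 (d = -20066 - 1*298 = -20066 - 298 = -20364)
L = 0 (L = -0*(-4)*(-18) = -28*0*(-18) = 0*(-18) = 0)
L - d = 0 - 1*(-20364) = 0 + 20364 = 20364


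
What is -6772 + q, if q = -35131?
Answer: -41903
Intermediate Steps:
-6772 + q = -6772 - 35131 = -41903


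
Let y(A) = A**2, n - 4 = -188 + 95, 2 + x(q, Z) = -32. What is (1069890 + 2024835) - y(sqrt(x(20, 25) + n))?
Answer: 3094848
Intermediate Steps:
x(q, Z) = -34 (x(q, Z) = -2 - 32 = -34)
n = -89 (n = 4 + (-188 + 95) = 4 - 93 = -89)
(1069890 + 2024835) - y(sqrt(x(20, 25) + n)) = (1069890 + 2024835) - (sqrt(-34 - 89))**2 = 3094725 - (sqrt(-123))**2 = 3094725 - (I*sqrt(123))**2 = 3094725 - 1*(-123) = 3094725 + 123 = 3094848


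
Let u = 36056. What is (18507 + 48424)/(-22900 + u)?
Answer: 66931/13156 ≈ 5.0875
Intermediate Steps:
(18507 + 48424)/(-22900 + u) = (18507 + 48424)/(-22900 + 36056) = 66931/13156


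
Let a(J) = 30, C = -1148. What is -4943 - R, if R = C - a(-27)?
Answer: -3765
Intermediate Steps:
R = -1178 (R = -1148 - 1*30 = -1148 - 30 = -1178)
-4943 - R = -4943 - 1*(-1178) = -4943 + 1178 = -3765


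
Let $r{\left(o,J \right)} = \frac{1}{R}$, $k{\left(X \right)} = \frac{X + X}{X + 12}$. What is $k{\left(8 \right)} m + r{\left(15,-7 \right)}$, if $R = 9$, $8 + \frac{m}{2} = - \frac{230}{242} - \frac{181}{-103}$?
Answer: $- \frac{6392341}{560835} \approx -11.398$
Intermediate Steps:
$m = - \frac{179296}{12463}$ ($m = -16 + 2 \left(- \frac{230}{242} - \frac{181}{-103}\right) = -16 + 2 \left(\left(-230\right) \frac{1}{242} - - \frac{181}{103}\right) = -16 + 2 \left(- \frac{115}{121} + \frac{181}{103}\right) = -16 + 2 \cdot \frac{10056}{12463} = -16 + \frac{20112}{12463} = - \frac{179296}{12463} \approx -14.386$)
$k{\left(X \right)} = \frac{2 X}{12 + X}$
$r{\left(o,J \right)} = \frac{1}{9}$
$k{\left(8 \right)} m + r{\left(15,-7 \right)} = 2 \cdot 8 \frac{1}{12 + 8} \left(- \frac{179296}{12463}\right) + \frac{1}{9} = 2 \cdot 8 \cdot \frac{1}{20} \left(- \frac{179296}{12463}\right) + \frac{1}{9} = \frac{4}{5} \left(- \frac{179296}{12463}\right) + \frac{1}{9} = - \frac{717184}{62315} + \frac{1}{9} = - \frac{6392341}{560835}$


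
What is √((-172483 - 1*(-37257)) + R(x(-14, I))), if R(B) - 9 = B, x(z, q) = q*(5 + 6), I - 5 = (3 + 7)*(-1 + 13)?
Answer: I*√133842 ≈ 365.84*I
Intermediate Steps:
I = 125 (I = 5 + (3 + 7)*(-1 + 13) = 5 + 10*12 = 5 + 120 = 125)
x(z, q) = 11*q (x(z, q) = q*11 = 11*q)
R(B) = 9 + B
√((-172483 - 1*(-37257)) + R(x(-14, I))) = √((-172483 - 1*(-37257)) + (9 + 11*125)) = √((-172483 + 37257) + (9 + 1375)) = √(-135226 + 1384) = √(-133842) = I*√133842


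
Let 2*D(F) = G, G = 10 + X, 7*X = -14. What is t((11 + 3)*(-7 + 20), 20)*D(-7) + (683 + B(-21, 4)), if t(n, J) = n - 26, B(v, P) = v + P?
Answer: 1290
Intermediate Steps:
X = -2 (X = (1/7)*(-14) = -2)
B(v, P) = P + v
t(n, J) = -26 + n
G = 8 (G = 10 - 2 = 8)
D(F) = 4 (D(F) = (1/2)*8 = 4)
t((11 + 3)*(-7 + 20), 20)*D(-7) + (683 + B(-21, 4)) = (-26 + (11 + 3)*(-7 + 20))*4 + (683 + (4 - 21)) = (-26 + 14*13)*4 + (683 - 17) = (-26 + 182)*4 + 666 = 156*4 + 666 = 624 + 666 = 1290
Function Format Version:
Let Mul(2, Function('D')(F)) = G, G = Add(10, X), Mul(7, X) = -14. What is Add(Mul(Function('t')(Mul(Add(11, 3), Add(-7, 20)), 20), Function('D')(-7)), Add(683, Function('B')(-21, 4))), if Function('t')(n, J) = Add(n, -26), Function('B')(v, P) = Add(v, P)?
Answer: 1290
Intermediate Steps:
X = -2 (X = Mul(Rational(1, 7), -14) = -2)
Function('B')(v, P) = Add(P, v)
Function('t')(n, J) = Add(-26, n)
G = 8 (G = Add(10, -2) = 8)
Function('D')(F) = 4 (Function('D')(F) = Mul(Rational(1, 2), 8) = 4)
Add(Mul(Function('t')(Mul(Add(11, 3), Add(-7, 20)), 20), Function('D')(-7)), Add(683, Function('B')(-21, 4))) = Add(Mul(Add(-26, Mul(Add(11, 3), Add(-7, 20))), 4), Add(683, Add(4, -21))) = Add(Mul(Add(-26, Mul(14, 13)), 4), Add(683, -17)) = Add(Mul(Add(-26, 182), 4), 666) = Add(Mul(156, 4), 666) = Add(624, 666) = 1290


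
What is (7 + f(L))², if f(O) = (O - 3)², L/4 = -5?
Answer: 287296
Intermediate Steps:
L = -20 (L = 4*(-5) = -20)
f(O) = (-3 + O)²
(7 + f(L))² = (7 + (-3 - 20)²)² = (7 + (-23)²)² = (7 + 529)² = 536² = 287296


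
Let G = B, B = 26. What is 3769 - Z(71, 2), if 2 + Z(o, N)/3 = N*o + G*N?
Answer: 3193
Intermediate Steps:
G = 26
Z(o, N) = -6 + 78*N + 3*N*o (Z(o, N) = -6 + 3*(N*o + 26*N) = -6 + 3*(26*N + N*o) = -6 + (78*N + 3*N*o) = -6 + 78*N + 3*N*o)
3769 - Z(71, 2) = 3769 - (-6 + 78*2 + 3*2*71) = 3769 - (-6 + 156 + 426) = 3769 - 1*576 = 3769 - 576 = 3193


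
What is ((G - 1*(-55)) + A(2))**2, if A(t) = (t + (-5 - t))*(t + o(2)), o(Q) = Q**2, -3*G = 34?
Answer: 1681/9 ≈ 186.78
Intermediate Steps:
G = -34/3 (G = -1/3*34 = -34/3 ≈ -11.333)
A(t) = -20 - 5*t (A(t) = (t + (-5 - t))*(t + 2**2) = -5*(t + 4) = -5*(4 + t) = -20 - 5*t)
((G - 1*(-55)) + A(2))**2 = ((-34/3 - 1*(-55)) + (-20 - 5*2))**2 = ((-34/3 + 55) + (-20 - 10))**2 = (131/3 - 30)**2 = (41/3)**2 = 1681/9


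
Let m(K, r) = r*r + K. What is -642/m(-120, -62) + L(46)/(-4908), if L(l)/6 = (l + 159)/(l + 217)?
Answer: -17359931/100144877 ≈ -0.17335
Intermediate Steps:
m(K, r) = K + r² (m(K, r) = r² + K = K + r²)
L(l) = 6*(159 + l)/(217 + l) (L(l) = 6*((l + 159)/(l + 217)) = 6*((159 + l)/(217 + l)) = 6*(159 + l)/(217 + l))
-642/m(-120, -62) + L(46)/(-4908) = -642/(-120 + (-62)²) + (6*(159 + 46)/(217 + 46))/(-4908) = -642/(-120 + 3844) + (6*205/263)*(-1/4908) = -642/3724 + (6*(1/263)*205)*(-1/4908) = -642*1/3724 + (1230/263)*(-1/4908) = -321/1862 - 205/215134 = -17359931/100144877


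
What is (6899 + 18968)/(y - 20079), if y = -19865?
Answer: -25867/39944 ≈ -0.64758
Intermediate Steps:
(6899 + 18968)/(y - 20079) = (6899 + 18968)/(-19865 - 20079) = 25867/(-39944) = 25867*(-1/39944) = -25867/39944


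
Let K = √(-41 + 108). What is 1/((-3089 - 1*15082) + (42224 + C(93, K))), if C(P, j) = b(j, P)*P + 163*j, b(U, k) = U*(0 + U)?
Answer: 452/13661799 - 163*√67/915340533 ≈ 3.1627e-5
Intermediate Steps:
K = √67 ≈ 8.1853
b(U, k) = U² (b(U, k) = U*U = U²)
C(P, j) = 163*j + P*j² (C(P, j) = j²*P + 163*j = P*j² + 163*j = 163*j + P*j²)
1/((-3089 - 1*15082) + (42224 + C(93, K))) = 1/((-3089 - 1*15082) + (42224 + √67*(163 + 93*√67))) = 1/((-3089 - 15082) + (42224 + √67*(163 + 93*√67))) = 1/(-18171 + (42224 + √67*(163 + 93*√67))) = 1/(24053 + √67*(163 + 93*√67))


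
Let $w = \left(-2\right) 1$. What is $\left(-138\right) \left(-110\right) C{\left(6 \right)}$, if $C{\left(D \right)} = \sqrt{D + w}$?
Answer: $30360$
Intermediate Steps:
$w = -2$
$C{\left(D \right)} = \sqrt{-2 + D}$ ($C{\left(D \right)} = \sqrt{D - 2} = \sqrt{-2 + D}$)
$\left(-138\right) \left(-110\right) C{\left(6 \right)} = \left(-138\right) \left(-110\right) \sqrt{-2 + 6} = 15180 \sqrt{4} = 15180 \cdot 2 = 30360$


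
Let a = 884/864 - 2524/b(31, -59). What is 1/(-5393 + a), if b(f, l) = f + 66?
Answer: -20952/113517883 ≈ -0.00018457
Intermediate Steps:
b(f, l) = 66 + f
a = -523747/20952 (a = 884/864 - 2524/(66 + 31) = 884*(1/864) - 2524/97 = 221/216 - 2524*1/97 = 221/216 - 2524/97 = -523747/20952 ≈ -24.997)
1/(-5393 + a) = 1/(-5393 - 523747/20952) = 1/(-113517883/20952) = -20952/113517883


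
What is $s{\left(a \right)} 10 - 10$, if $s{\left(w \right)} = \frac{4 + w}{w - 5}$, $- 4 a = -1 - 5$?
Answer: $- \frac{180}{7} \approx -25.714$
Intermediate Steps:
$a = \frac{3}{2}$ ($a = - \frac{-1 - 5}{4} = \left(- \frac{1}{4}\right) \left(-6\right) = \frac{3}{2} \approx 1.5$)
$s{\left(w \right)} = \frac{4 + w}{-5 + w}$
$s{\left(a \right)} 10 - 10 = \frac{4 + \frac{3}{2}}{-5 + \frac{3}{2}} \cdot 10 - 10 = \frac{1}{- \frac{7}{2}} \cdot \frac{11}{2} \cdot 10 - 10 = \left(- \frac{2}{7}\right) \frac{11}{2} \cdot 10 - 10 = \left(- \frac{11}{7}\right) 10 - 10 = - \frac{110}{7} - 10 = - \frac{180}{7}$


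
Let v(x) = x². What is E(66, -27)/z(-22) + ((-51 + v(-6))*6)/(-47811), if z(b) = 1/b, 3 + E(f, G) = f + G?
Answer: -12622074/15937 ≈ -792.00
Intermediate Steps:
E(f, G) = -3 + G + f (E(f, G) = -3 + (f + G) = -3 + (G + f) = -3 + G + f)
E(66, -27)/z(-22) + ((-51 + v(-6))*6)/(-47811) = (-3 - 27 + 66)/(1/(-22)) + ((-51 + (-6)²)*6)/(-47811) = 36/(-1/22) + ((-51 + 36)*6)*(-1/47811) = 36*(-22) - 15*6*(-1/47811) = -792 - 90*(-1/47811) = -792 + 30/15937 = -12622074/15937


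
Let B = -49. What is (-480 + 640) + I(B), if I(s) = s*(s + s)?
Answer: 4962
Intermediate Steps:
I(s) = 2*s² (I(s) = s*(2*s) = 2*s²)
(-480 + 640) + I(B) = (-480 + 640) + 2*(-49)² = 160 + 2*2401 = 160 + 4802 = 4962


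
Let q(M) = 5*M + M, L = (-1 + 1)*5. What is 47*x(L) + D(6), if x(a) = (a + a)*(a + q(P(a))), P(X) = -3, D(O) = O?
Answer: 6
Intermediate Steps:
L = 0 (L = 0*5 = 0)
q(M) = 6*M
x(a) = 2*a*(-18 + a) (x(a) = (a + a)*(a + 6*(-3)) = (2*a)*(a - 18) = (2*a)*(-18 + a) = 2*a*(-18 + a))
47*x(L) + D(6) = 47*(2*0*(-18 + 0)) + 6 = 47*(2*0*(-18)) + 6 = 47*0 + 6 = 0 + 6 = 6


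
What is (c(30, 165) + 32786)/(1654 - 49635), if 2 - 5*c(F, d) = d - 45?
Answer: -163812/239905 ≈ -0.68282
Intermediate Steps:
c(F, d) = 47/5 - d/5 (c(F, d) = ⅖ - (d - 45)/5 = ⅖ - (-45 + d)/5 = ⅖ + (9 - d/5) = 47/5 - d/5)
(c(30, 165) + 32786)/(1654 - 49635) = ((47/5 - ⅕*165) + 32786)/(1654 - 49635) = ((47/5 - 33) + 32786)/(-47981) = (-118/5 + 32786)*(-1/47981) = (163812/5)*(-1/47981) = -163812/239905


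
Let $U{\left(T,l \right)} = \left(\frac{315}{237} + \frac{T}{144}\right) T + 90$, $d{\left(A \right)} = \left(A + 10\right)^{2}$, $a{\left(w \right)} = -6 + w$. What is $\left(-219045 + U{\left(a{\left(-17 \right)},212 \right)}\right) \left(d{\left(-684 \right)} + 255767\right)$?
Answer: $- \frac{589605044575369}{3792} \approx -1.5549 \cdot 10^{11}$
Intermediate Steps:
$d{\left(A \right)} = \left(10 + A\right)^{2}$
$U{\left(T,l \right)} = 90 + T \left(\frac{105}{79} + \frac{T}{144}\right)$ ($U{\left(T,l \right)} = \left(315 \cdot \frac{1}{237} + T \frac{1}{144}\right) T + 90 = \left(\frac{105}{79} + \frac{T}{144}\right) T + 90 = T \left(\frac{105}{79} + \frac{T}{144}\right) + 90 = 90 + T \left(\frac{105}{79} + \frac{T}{144}\right)$)
$\left(-219045 + U{\left(a{\left(-17 \right)},212 \right)}\right) \left(d{\left(-684 \right)} + 255767\right) = \left(-219045 + \left(90 + \frac{\left(-6 - 17\right)^{2}}{144} + \frac{105 \left(-6 - 17\right)}{79}\right)\right) \left(\left(10 - 684\right)^{2} + 255767\right) = \left(-219045 + \left(90 + \frac{\left(-23\right)^{2}}{144} + \frac{105}{79} \left(-23\right)\right)\right) \left(\left(-674\right)^{2} + 255767\right) = \left(-219045 + \left(90 + \frac{1}{144} \cdot 529 - \frac{2415}{79}\right)\right) \left(454276 + 255767\right) = \left(-219045 + \left(90 + \frac{529}{144} - \frac{2415}{79}\right)\right) 710043 = \left(-219045 + \frac{717871}{11376}\right) 710043 = \left(- \frac{2491138049}{11376}\right) 710043 = - \frac{589605044575369}{3792}$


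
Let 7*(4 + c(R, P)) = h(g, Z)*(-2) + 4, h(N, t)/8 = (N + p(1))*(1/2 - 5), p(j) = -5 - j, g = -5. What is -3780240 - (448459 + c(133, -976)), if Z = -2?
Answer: -29600077/7 ≈ -4.2286e+6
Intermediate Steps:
h(N, t) = 216 - 36*N (h(N, t) = 8*((N + (-5 - 1*1))*(1/2 - 5)) = 8*((N + (-5 - 1))*(½ - 5)) = 8*((N - 6)*(-9/2)) = 8*((-6 + N)*(-9/2)) = 8*(27 - 9*N/2) = 216 - 36*N)
c(R, P) = -816/7 (c(R, P) = -4 + ((216 - 36*(-5))*(-2) + 4)/7 = -4 + ((216 + 180)*(-2) + 4)/7 = -4 + (396*(-2) + 4)/7 = -4 + (-792 + 4)/7 = -4 + (⅐)*(-788) = -4 - 788/7 = -816/7)
-3780240 - (448459 + c(133, -976)) = -3780240 - (448459 - 816/7) = -3780240 - 1*3138397/7 = -3780240 - 3138397/7 = -29600077/7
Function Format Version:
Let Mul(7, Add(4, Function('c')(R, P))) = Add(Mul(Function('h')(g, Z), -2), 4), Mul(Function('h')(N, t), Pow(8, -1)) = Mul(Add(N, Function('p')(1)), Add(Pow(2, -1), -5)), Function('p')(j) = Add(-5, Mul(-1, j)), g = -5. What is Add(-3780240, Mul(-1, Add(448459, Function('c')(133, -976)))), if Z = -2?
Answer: Rational(-29600077, 7) ≈ -4.2286e+6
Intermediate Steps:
Function('h')(N, t) = Add(216, Mul(-36, N)) (Function('h')(N, t) = Mul(8, Mul(Add(N, Add(-5, Mul(-1, 1))), Add(Pow(2, -1), -5))) = Mul(8, Mul(Add(N, Add(-5, -1)), Add(Rational(1, 2), -5))) = Mul(8, Mul(Add(N, -6), Rational(-9, 2))) = Mul(8, Mul(Add(-6, N), Rational(-9, 2))) = Mul(8, Add(27, Mul(Rational(-9, 2), N))) = Add(216, Mul(-36, N)))
Function('c')(R, P) = Rational(-816, 7) (Function('c')(R, P) = Add(-4, Mul(Rational(1, 7), Add(Mul(Add(216, Mul(-36, -5)), -2), 4))) = Add(-4, Mul(Rational(1, 7), Add(Mul(Add(216, 180), -2), 4))) = Add(-4, Mul(Rational(1, 7), Add(Mul(396, -2), 4))) = Add(-4, Mul(Rational(1, 7), Add(-792, 4))) = Add(-4, Mul(Rational(1, 7), -788)) = Add(-4, Rational(-788, 7)) = Rational(-816, 7))
Add(-3780240, Mul(-1, Add(448459, Function('c')(133, -976)))) = Add(-3780240, Mul(-1, Add(448459, Rational(-816, 7)))) = Add(-3780240, Mul(-1, Rational(3138397, 7))) = Add(-3780240, Rational(-3138397, 7)) = Rational(-29600077, 7)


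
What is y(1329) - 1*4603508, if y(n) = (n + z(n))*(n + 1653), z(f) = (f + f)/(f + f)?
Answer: -637448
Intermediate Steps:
z(f) = 1 (z(f) = (2*f)/((2*f)) = (2*f)*(1/(2*f)) = 1)
y(n) = (1 + n)*(1653 + n) (y(n) = (n + 1)*(n + 1653) = (1 + n)*(1653 + n))
y(1329) - 1*4603508 = (1653 + 1329² + 1654*1329) - 1*4603508 = (1653 + 1766241 + 2198166) - 4603508 = 3966060 - 4603508 = -637448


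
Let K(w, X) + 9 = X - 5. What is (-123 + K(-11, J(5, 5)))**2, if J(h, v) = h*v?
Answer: 12544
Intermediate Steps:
K(w, X) = -14 + X (K(w, X) = -9 + (X - 5) = -9 + (-5 + X) = -14 + X)
(-123 + K(-11, J(5, 5)))**2 = (-123 + (-14 + 5*5))**2 = (-123 + (-14 + 25))**2 = (-123 + 11)**2 = (-112)**2 = 12544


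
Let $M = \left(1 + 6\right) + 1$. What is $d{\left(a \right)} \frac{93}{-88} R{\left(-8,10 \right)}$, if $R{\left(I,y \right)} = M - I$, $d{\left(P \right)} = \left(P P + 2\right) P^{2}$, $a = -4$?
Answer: $- \frac{53568}{11} \approx -4869.8$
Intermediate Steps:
$d{\left(P \right)} = P^{2} \left(2 + P^{2}\right)$ ($d{\left(P \right)} = \left(P^{2} + 2\right) P^{2} = \left(2 + P^{2}\right) P^{2} = P^{2} \left(2 + P^{2}\right)$)
$M = 8$ ($M = 7 + 1 = 8$)
$R{\left(I,y \right)} = 8 - I$
$d{\left(a \right)} \frac{93}{-88} R{\left(-8,10 \right)} = \left(-4\right)^{2} \left(2 + \left(-4\right)^{2}\right) \frac{93}{-88} \left(8 - -8\right) = 16 \left(2 + 16\right) 93 \left(- \frac{1}{88}\right) \left(8 + 8\right) = 16 \cdot 18 \left(- \frac{93}{88}\right) 16 = 288 \left(- \frac{93}{88}\right) 16 = \left(- \frac{3348}{11}\right) 16 = - \frac{53568}{11}$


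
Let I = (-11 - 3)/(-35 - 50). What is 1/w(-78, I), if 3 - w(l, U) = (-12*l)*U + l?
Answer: -85/6219 ≈ -0.013668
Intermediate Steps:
I = 14/85 (I = -14/(-85) = -14*(-1/85) = 14/85 ≈ 0.16471)
w(l, U) = 3 - l + 12*U*l (w(l, U) = 3 - ((-12*l)*U + l) = 3 - (-12*U*l + l) = 3 - (l - 12*U*l) = 3 + (-l + 12*U*l) = 3 - l + 12*U*l)
1/w(-78, I) = 1/(3 - 1*(-78) + 12*(14/85)*(-78)) = 1/(3 + 78 - 13104/85) = 1/(-6219/85) = -85/6219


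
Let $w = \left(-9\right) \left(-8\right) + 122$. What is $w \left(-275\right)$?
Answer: $-53350$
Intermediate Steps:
$w = 194$ ($w = 72 + 122 = 194$)
$w \left(-275\right) = 194 \left(-275\right) = -53350$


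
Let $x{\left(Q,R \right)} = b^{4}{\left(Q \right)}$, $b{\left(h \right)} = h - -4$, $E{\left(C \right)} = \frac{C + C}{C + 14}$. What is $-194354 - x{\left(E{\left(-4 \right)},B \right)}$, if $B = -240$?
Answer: $- \frac{121536786}{625} \approx -1.9446 \cdot 10^{5}$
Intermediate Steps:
$E{\left(C \right)} = \frac{2 C}{14 + C}$
$b{\left(h \right)} = 4 + h$ ($b{\left(h \right)} = h + 4 = 4 + h$)
$x{\left(Q,R \right)} = \left(4 + Q\right)^{4}$
$-194354 - x{\left(E{\left(-4 \right)},B \right)} = -194354 - \left(4 + 2 \left(-4\right) \frac{1}{14 - 4}\right)^{4} = -194354 - \left(4 + 2 \left(-4\right) \frac{1}{10}\right)^{4} = -194354 - \left(4 - \frac{4}{5}\right)^{4} = -194354 - \left(\frac{16}{5}\right)^{4} = -194354 - \frac{65536}{625} = - \frac{121536786}{625}$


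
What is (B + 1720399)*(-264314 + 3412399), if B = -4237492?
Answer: -7924022716905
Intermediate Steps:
(B + 1720399)*(-264314 + 3412399) = (-4237492 + 1720399)*(-264314 + 3412399) = -2517093*3148085 = -7924022716905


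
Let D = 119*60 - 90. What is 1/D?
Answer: 1/7050 ≈ 0.00014184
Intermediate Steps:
D = 7050 (D = 7140 - 90 = 7050)
1/D = 1/7050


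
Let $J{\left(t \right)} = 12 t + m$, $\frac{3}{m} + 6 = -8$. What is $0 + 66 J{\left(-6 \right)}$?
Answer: $- \frac{33363}{7} \approx -4766.1$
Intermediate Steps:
$m = - \frac{3}{14}$ ($m = \frac{3}{-6 - 8} = \frac{3}{-14} = 3 \left(- \frac{1}{14}\right) = - \frac{3}{14} \approx -0.21429$)
$J{\left(t \right)} = - \frac{3}{14} + 12 t$ ($J{\left(t \right)} = 12 t - \frac{3}{14} = - \frac{3}{14} + 12 t$)
$0 + 66 J{\left(-6 \right)} = 0 + 66 \left(- \frac{3}{14} + 12 \left(-6\right)\right) = 0 + 66 \left(- \frac{3}{14} - 72\right) = 0 + 66 \left(- \frac{1011}{14}\right) = 0 - \frac{33363}{7} = - \frac{33363}{7}$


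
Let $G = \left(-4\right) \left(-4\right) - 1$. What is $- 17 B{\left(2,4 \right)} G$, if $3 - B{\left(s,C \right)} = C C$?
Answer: $3315$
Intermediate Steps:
$B{\left(s,C \right)} = 3 - C^{2}$ ($B{\left(s,C \right)} = 3 - C C = 3 - C^{2}$)
$G = 15$ ($G = 16 - 1 = 15$)
$- 17 B{\left(2,4 \right)} G = - 17 \left(3 - 4^{2}\right) 15 = - 17 \left(3 - 16\right) 15 = \left(-17\right) \left(-13\right) 15 = 221 \cdot 15 = 3315$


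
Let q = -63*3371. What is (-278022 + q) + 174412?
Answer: -315983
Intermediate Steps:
q = -212373
(-278022 + q) + 174412 = (-278022 - 212373) + 174412 = -490395 + 174412 = -315983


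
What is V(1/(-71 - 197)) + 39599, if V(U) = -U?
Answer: 10612533/268 ≈ 39599.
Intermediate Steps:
V(1/(-71 - 197)) + 39599 = -1/(-71 - 197) + 39599 = -1/(-268) + 39599 = -1*(-1/268) + 39599 = 1/268 + 39599 = 10612533/268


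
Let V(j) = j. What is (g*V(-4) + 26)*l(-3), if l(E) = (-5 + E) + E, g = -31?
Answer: -1650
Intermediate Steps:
l(E) = -5 + 2*E
(g*V(-4) + 26)*l(-3) = (-31*(-4) + 26)*(-5 + 2*(-3)) = (124 + 26)*(-5 - 6) = 150*(-11) = -1650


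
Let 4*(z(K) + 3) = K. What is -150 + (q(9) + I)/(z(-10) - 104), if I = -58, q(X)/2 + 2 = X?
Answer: -32762/219 ≈ -149.60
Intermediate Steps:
z(K) = -3 + K/4
q(X) = -4 + 2*X
-150 + (q(9) + I)/(z(-10) - 104) = -150 + ((-4 + 2*9) - 58)/((-3 + (¼)*(-10)) - 104) = -150 + ((-4 + 18) - 58)/((-3 - 5/2) - 104) = -150 + (14 - 58)/(-11/2 - 104) = -150 - 44/(-219/2) = -150 - 44*(-2/219) = -150 + 88/219 = -32762/219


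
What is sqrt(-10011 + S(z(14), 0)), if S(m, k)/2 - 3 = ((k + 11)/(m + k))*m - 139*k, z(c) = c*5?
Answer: I*sqrt(9983) ≈ 99.915*I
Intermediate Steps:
z(c) = 5*c
S(m, k) = 6 - 278*k + 2*m*(11 + k)/(k + m) (S(m, k) = 6 + 2*(((k + 11)/(m + k))*m - 139*k) = 6 + 2*(((11 + k)/(k + m))*m - 139*k) = 6 + 2*(m*(11 + k)/(k + m) - 139*k) = 6 + 2*(-139*k + m*(11 + k)/(k + m)) = 6 + (-278*k + 2*m*(11 + k)/(k + m)) = 6 - 278*k + 2*m*(11 + k)/(k + m))
sqrt(-10011 + S(z(14), 0)) = sqrt(-10011 + 2*(-139*0**2 + 3*0 + 14*(5*14) - 138*0*5*14)/(0 + 5*14)) = sqrt(-10011 + 2*(-139*0 + 0 + 14*70 - 138*0*70)/(0 + 70)) = sqrt(-10011 + 2*(0 + 0 + 980 + 0)/70) = sqrt(-10011 + 2*(1/70)*980) = sqrt(-10011 + 28) = sqrt(-9983) = I*sqrt(9983)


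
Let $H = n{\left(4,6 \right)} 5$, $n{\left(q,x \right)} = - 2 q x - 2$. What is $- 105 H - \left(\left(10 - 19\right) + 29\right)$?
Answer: $26230$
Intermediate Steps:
$n{\left(q,x \right)} = -2 - 2 q x$ ($n{\left(q,x \right)} = - 2 q x - 2 = -2 - 2 q x$)
$H = -250$ ($H = \left(-2 - 8 \cdot 6\right) 5 = \left(-2 - 48\right) 5 = \left(-50\right) 5 = -250$)
$- 105 H - \left(\left(10 - 19\right) + 29\right) = \left(-105\right) \left(-250\right) - \left(\left(10 - 19\right) + 29\right) = 26250 - \left(-9 + 29\right) = 26250 - 20 = 26230$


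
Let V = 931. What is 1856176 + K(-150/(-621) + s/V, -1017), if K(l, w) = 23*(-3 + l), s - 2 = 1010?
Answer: 15552576587/8379 ≈ 1.8561e+6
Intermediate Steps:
s = 1012 (s = 2 + 1010 = 1012)
K(l, w) = -69 + 23*l
1856176 + K(-150/(-621) + s/V, -1017) = 1856176 + (-69 + 23*(-150/(-621) + 1012/931)) = 1856176 + (-69 + 23*(-150*(-1/621) + 1012*(1/931))) = 1856176 + (-69 + 23*(50/207 + 1012/931)) = 1856176 + (-69 + 23*(256034/192717)) = 1856176 + (-69 + 256034/8379) = 1856176 - 322117/8379 = 15552576587/8379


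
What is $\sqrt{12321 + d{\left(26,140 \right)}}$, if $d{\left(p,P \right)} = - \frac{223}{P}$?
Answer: $\frac{\sqrt{60365095}}{70} \approx 110.99$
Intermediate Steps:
$\sqrt{12321 + d{\left(26,140 \right)}} = \sqrt{12321 - \frac{223}{140}} = \sqrt{\frac{1724717}{140}} = \frac{\sqrt{60365095}}{70}$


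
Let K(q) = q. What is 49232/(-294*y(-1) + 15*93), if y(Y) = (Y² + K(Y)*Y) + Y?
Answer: 49232/1101 ≈ 44.716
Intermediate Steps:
y(Y) = Y + 2*Y² (y(Y) = (Y² + Y*Y) + Y = (Y² + Y²) + Y = 2*Y² + Y = Y + 2*Y²)
49232/(-294*y(-1) + 15*93) = 49232/(-(-294)*(1 + 2*(-1)) + 15*93) = 49232/(-(-294)*(1 - 2) + 1395) = 49232/(-(-294)*(-1) + 1395) = 49232/(-294*1 + 1395) = 49232/(-294 + 1395) = 49232/1101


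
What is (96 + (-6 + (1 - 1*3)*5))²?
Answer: 6400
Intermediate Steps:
(96 + (-6 + (1 - 1*3)*5))² = (96 + (-6 + (1 - 3)*5))² = (96 + (-6 - 2*5))² = (96 + (-6 - 10))² = (96 - 16)² = 80² = 6400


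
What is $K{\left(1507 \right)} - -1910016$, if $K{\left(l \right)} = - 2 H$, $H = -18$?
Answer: $1910052$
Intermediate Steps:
$K{\left(l \right)} = 36$ ($K{\left(l \right)} = \left(-2\right) \left(-18\right) = 36$)
$K{\left(1507 \right)} - -1910016 = 36 - -1910016 = 36 + 1910016 = 1910052$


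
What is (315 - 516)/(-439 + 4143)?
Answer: -201/3704 ≈ -0.054266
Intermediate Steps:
(315 - 516)/(-439 + 4143) = -201/3704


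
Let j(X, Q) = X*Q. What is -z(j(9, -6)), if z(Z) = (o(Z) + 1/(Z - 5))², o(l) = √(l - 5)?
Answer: 205378/3481 + 2*I*√59/59 ≈ 59.0 + 0.26038*I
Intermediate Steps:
o(l) = √(-5 + l)
j(X, Q) = Q*X
z(Z) = (√(-5 + Z) + 1/(-5 + Z))² (z(Z) = (√(-5 + Z) + 1/(Z - 5))² = (√(-5 + Z) + 1/(-5 + Z))²)
-z(j(9, -6)) = -(1 - 5*√(-5 - 6*9) + (-6*9)*√(-5 - 6*9))²/(-5 - 6*9)² = -(1 - 5*√(-5 - 54) - 54*√(-5 - 54))²/(-5 - 54)² = -(1 - 5*I*√59 - 54*I*√59)²/(-59)² = -(1 - 5*I*√59 - 54*I*√59)²/3481 = -(1 - 59*I*√59)²/3481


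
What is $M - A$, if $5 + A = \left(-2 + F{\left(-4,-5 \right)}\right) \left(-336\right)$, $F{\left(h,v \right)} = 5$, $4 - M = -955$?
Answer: $1972$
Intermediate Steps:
$M = 959$ ($M = 4 - -955 = 4 + 955 = 959$)
$A = -1013$ ($A = -5 + \left(-2 + 5\right) \left(-336\right) = -5 + 3 \left(-336\right) = -5 - 1008 = -1013$)
$M - A = 959 - -1013 = 959 + 1013 = 1972$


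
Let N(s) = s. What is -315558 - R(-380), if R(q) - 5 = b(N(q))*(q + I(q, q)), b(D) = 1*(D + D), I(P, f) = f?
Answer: -893163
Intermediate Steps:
b(D) = 2*D (b(D) = 1*(2*D) = 2*D)
R(q) = 5 + 4*q² (R(q) = 5 + (2*q)*(q + q) = 5 + (2*q)*(2*q) = 5 + 4*q²)
-315558 - R(-380) = -315558 - (5 + 4*(-380)²) = -315558 - (5 + 4*144400) = -315558 - (5 + 577600) = -315558 - 1*577605 = -315558 - 577605 = -893163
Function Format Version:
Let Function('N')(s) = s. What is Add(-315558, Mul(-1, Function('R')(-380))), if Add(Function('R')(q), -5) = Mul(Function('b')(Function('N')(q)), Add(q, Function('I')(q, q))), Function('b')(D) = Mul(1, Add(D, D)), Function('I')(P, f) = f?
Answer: -893163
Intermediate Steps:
Function('b')(D) = Mul(2, D) (Function('b')(D) = Mul(1, Mul(2, D)) = Mul(2, D))
Function('R')(q) = Add(5, Mul(4, Pow(q, 2))) (Function('R')(q) = Add(5, Mul(Mul(2, q), Add(q, q))) = Add(5, Mul(Mul(2, q), Mul(2, q))) = Add(5, Mul(4, Pow(q, 2))))
Add(-315558, Mul(-1, Function('R')(-380))) = Add(-315558, Mul(-1, Add(5, Mul(4, Pow(-380, 2))))) = Add(-315558, Mul(-1, Add(5, Mul(4, 144400)))) = Add(-315558, Mul(-1, Add(5, 577600))) = Add(-315558, Mul(-1, 577605)) = Add(-315558, -577605) = -893163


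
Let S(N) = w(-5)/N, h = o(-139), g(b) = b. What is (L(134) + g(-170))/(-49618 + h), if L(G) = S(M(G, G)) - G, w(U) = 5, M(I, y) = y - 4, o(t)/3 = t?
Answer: 7903/1300910 ≈ 0.0060750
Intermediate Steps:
o(t) = 3*t
M(I, y) = -4 + y
h = -417 (h = 3*(-139) = -417)
S(N) = 5/N
L(G) = -G + 5/(-4 + G) (L(G) = 5/(-4 + G) - G = -G + 5/(-4 + G))
(L(134) + g(-170))/(-49618 + h) = ((5 - 1*134*(-4 + 134))/(-4 + 134) - 170)/(-49618 - 417) = ((5 - 1*134*130)/130 - 170)/(-50035) = ((5 - 17420)/130 - 170)*(-1/50035) = ((1/130)*(-17415) - 170)*(-1/50035) = (-3483/26 - 170)*(-1/50035) = -7903/26*(-1/50035) = 7903/1300910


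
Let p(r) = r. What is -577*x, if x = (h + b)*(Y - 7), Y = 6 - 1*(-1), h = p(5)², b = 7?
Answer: 0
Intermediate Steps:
h = 25 (h = 5² = 25)
Y = 7 (Y = 6 + 1 = 7)
x = 0 (x = (25 + 7)*(7 - 7) = 32*0 = 0)
-577*x = -577*0 = 0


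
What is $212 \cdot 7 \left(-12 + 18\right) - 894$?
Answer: $8010$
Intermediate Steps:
$212 \cdot 7 \left(-12 + 18\right) - 894 = 212 \cdot 7 \cdot 6 - 894 = 212 \cdot 42 - 894 = 8904 - 894 = 8010$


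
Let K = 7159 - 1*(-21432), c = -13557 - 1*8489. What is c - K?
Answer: -50637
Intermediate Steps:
c = -22046 (c = -13557 - 8489 = -22046)
K = 28591 (K = 7159 + 21432 = 28591)
c - K = -22046 - 1*28591 = -22046 - 28591 = -50637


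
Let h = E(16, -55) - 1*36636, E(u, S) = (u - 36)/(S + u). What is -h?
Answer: 1428784/39 ≈ 36636.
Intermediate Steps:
E(u, S) = (-36 + u)/(S + u)
h = -1428784/39 (h = (-36 + 16)/(-55 + 16) - 1*36636 = -20/(-39) - 36636 = -1/39*(-20) - 36636 = 20/39 - 36636 = -1428784/39 ≈ -36636.)
-h = -1*(-1428784/39) = 1428784/39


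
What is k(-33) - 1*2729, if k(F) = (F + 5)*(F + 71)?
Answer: -3793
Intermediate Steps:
k(F) = (5 + F)*(71 + F)
k(-33) - 1*2729 = (355 + (-33)**2 + 76*(-33)) - 1*2729 = (355 + 1089 - 2508) - 2729 = -1064 - 2729 = -3793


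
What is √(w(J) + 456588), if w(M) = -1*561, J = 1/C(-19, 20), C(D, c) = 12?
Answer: √456027 ≈ 675.30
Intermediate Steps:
J = 1/12 ≈ 0.083333
w(M) = -561
√(w(J) + 456588) = √(-561 + 456588) = √456027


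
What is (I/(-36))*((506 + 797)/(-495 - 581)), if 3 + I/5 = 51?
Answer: 6515/807 ≈ 8.0731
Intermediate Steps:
I = 240 (I = -15 + 5*51 = -15 + 255 = 240)
(I/(-36))*((506 + 797)/(-495 - 581)) = (240/(-36))*((506 + 797)/(-495 - 581)) = (240*(-1/36))*(1303/(-1076)) = -26060*(-1)/(3*1076) = -20/3*(-1303/1076) = 6515/807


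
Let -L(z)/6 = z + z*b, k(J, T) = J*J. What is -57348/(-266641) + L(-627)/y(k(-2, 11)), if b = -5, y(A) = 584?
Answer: -497365317/19464793 ≈ -25.552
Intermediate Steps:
k(J, T) = J²
L(z) = 24*z (L(z) = -6*(z + z*(-5)) = -6*(z - 5*z) = -(-24)*z = 24*z)
-57348/(-266641) + L(-627)/y(k(-2, 11)) = -57348/(-266641) + (24*(-627))/584 = -57348*(-1/266641) - 15048*1/584 = 57348/266641 - 1881/73 = -497365317/19464793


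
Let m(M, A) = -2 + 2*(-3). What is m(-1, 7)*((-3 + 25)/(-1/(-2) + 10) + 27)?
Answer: -4888/21 ≈ -232.76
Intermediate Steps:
m(M, A) = -8 (m(M, A) = -2 - 6 = -8)
m(-1, 7)*((-3 + 25)/(-1/(-2) + 10) + 27) = -8*((-3 + 25)/(-1/(-2) + 10) + 27) = -8*(22/(-1*(-½) + 10) + 27) = -8*(22/(½ + 10) + 27) = -8*(22/(21/2) + 27) = -8*(22*(2/21) + 27) = -8*(44/21 + 27) = -8*611/21 = -4888/21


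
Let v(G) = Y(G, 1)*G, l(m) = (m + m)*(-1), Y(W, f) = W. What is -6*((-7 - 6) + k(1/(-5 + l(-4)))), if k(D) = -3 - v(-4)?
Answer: 192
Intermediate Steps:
l(m) = -2*m (l(m) = (2*m)*(-1) = -2*m)
v(G) = G² (v(G) = G*G = G²)
k(D) = -19 (k(D) = -3 - 1*(-4)² = -3 - 1*16 = -3 - 16 = -19)
-6*((-7 - 6) + k(1/(-5 + l(-4)))) = -6*((-7 - 6) - 19) = -6*(-13 - 19) = -6*(-32) = 192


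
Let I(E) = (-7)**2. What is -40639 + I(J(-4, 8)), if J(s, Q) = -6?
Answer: -40590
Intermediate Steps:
I(E) = 49
-40639 + I(J(-4, 8)) = -40639 + 49 = -40590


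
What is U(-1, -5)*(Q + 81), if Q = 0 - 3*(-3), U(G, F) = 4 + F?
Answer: -90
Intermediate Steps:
Q = 9 (Q = 0 + 9 = 9)
U(-1, -5)*(Q + 81) = (4 - 5)*(9 + 81) = -1*90 = -90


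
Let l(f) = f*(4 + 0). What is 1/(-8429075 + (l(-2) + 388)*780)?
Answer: -1/8132675 ≈ -1.2296e-7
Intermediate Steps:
l(f) = 4*f (l(f) = f*4 = 4*f)
1/(-8429075 + (l(-2) + 388)*780) = 1/(-8429075 + (4*(-2) + 388)*780) = 1/(-8429075 + (-8 + 388)*780) = 1/(-8429075 + 380*780) = 1/(-8429075 + 296400) = 1/(-8132675) = -1/8132675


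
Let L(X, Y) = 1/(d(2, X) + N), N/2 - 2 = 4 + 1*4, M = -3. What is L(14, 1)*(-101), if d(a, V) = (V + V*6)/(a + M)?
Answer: 101/78 ≈ 1.2949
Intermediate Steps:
d(a, V) = 7*V/(-3 + a) (d(a, V) = (V + V*6)/(a - 3) = (V + 6*V)/(-3 + a) = (7*V)/(-3 + a) = 7*V/(-3 + a))
N = 20 (N = 4 + 2*(4 + 1*4) = 4 + 2*(4 + 4) = 4 + 2*8 = 4 + 16 = 20)
L(X, Y) = 1/(20 - 7*X) (L(X, Y) = 1/(7*X/(-3 + 2) + 20) = 1/(7*X/(-1) + 20) = 1/(7*X*(-1) + 20) = 1/(-7*X + 20) = 1/(20 - 7*X))
L(14, 1)*(-101) = -101/(20 - 7*14) = -101/(20 - 98) = -101/(-78) = -1/78*(-101) = 101/78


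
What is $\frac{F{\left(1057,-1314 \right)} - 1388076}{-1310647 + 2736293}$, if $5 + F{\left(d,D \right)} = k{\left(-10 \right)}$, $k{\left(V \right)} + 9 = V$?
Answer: $- \frac{694050}{712823} \approx -0.97366$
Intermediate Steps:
$k{\left(V \right)} = -9 + V$
$F{\left(d,D \right)} = -24$ ($F{\left(d,D \right)} = -5 - 19 = -24$)
$\frac{F{\left(1057,-1314 \right)} - 1388076}{-1310647 + 2736293} = \frac{-24 - 1388076}{-1310647 + 2736293} = - \frac{1388100}{1425646} = \left(-1388100\right) \frac{1}{1425646} = - \frac{694050}{712823}$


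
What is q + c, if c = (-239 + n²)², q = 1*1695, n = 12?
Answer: 10720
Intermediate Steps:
q = 1695
c = 9025 (c = (-239 + 12²)² = (-239 + 144)² = (-95)² = 9025)
q + c = 1695 + 9025 = 10720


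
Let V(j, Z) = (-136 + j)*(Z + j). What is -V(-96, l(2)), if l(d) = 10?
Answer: -19952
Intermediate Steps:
-V(-96, l(2)) = -((-96)² - 136*10 - 136*(-96) + 10*(-96)) = -(9216 - 1360 + 13056 - 960) = -1*19952 = -19952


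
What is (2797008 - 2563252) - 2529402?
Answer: -2295646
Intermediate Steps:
(2797008 - 2563252) - 2529402 = 233756 - 2529402 = -2295646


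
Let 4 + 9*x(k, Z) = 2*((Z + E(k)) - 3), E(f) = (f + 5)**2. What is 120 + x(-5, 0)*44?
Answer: 640/9 ≈ 71.111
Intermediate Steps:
E(f) = (5 + f)**2
x(k, Z) = -10/9 + 2*Z/9 + 2*(5 + k)**2/9 (x(k, Z) = -4/9 + (2*((Z + (5 + k)**2) - 3))/9 = -4/9 + (2*(-3 + Z + (5 + k)**2))/9 = -4/9 + (-6 + 2*Z + 2*(5 + k)**2)/9 = -4/9 + (-2/3 + 2*Z/9 + 2*(5 + k)**2/9) = -10/9 + 2*Z/9 + 2*(5 + k)**2/9)
120 + x(-5, 0)*44 = 120 + (-10/9 + (2/9)*0 + 2*(5 - 5)**2/9)*44 = 120 + (-10/9 + 0 + (2/9)*0**2)*44 = 120 + (-10/9 + 0 + (2/9)*0)*44 = 120 + (-10/9 + 0 + 0)*44 = 120 - 10/9*44 = 120 - 440/9 = 640/9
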